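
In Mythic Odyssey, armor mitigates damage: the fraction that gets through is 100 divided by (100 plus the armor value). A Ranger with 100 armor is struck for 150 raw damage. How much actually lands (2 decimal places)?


actual = 150 * 100 / (100 + 100)
= 150 * 100 / 200
= 15000 / 200
= 75.00

75.00 damage


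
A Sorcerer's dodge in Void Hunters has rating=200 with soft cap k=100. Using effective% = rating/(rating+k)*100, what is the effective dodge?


effective% = rating / (rating + k) * 100
= 200 / (200 + 100) * 100
= 200 / 300 * 100
= 0.666667 * 100
= 66.67%

66.67%


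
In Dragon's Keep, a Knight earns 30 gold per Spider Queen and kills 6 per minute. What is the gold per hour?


Gold per minute = 30 * 6 = 180
Gold per hour = 180 * 60 = 10800

10800 gold/hour


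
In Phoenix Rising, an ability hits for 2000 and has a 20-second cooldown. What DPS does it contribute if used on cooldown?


DPS = damage / cooldown
= 2000 / 20
= 100.00

100.00 DPS


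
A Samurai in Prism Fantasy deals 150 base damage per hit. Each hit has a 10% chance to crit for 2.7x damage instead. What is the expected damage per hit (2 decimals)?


E[dmg] = base * (1 + crit_chance * (crit_mult - 1))
cc as decimal = 10/100 = 0.1
cm - 1 = 2.7 - 1 = 1.7
Bonus factor = 0.1 * 1.7 = 0.17
Total multiplier = 1 + 0.17 = 1.17
Expected damage = 150 * 1.17 = 175.50

175.50 damage


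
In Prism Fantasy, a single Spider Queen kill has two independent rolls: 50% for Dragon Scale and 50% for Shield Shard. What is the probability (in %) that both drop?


For independent events, P(both) = P(A) * P(B)
= 50% * 50%
= 2500 / 100 %
= 25.0%

25.0%


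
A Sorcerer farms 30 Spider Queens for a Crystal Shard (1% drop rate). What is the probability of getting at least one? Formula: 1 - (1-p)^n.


P(at least one) = 1 - P(none) = 1 - (1-p)^n
p = 1/100 = 0.01
1 - p = 0.99
(1 - p)^30 = 0.99^30 = 0.739700
P(at least one) = 1 - 0.739700 = 0.2603

0.2603


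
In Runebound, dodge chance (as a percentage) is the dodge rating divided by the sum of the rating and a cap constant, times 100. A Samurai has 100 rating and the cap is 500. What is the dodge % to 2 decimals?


dodge% = 100 / (100 + 500) * 100
= 100 / 600 * 100
= 0.166667 * 100
= 16.67%

16.67%


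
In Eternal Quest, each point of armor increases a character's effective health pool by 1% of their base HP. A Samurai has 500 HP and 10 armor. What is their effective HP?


EHP = 500 * (1 + 10/100)
= 500 * (1 + 0.1)
= 500 * 1.1
= 550.0

550.0 EHP


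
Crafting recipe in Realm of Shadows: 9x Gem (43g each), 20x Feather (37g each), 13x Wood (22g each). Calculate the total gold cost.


Cost breakdown:
  Gem: 9 * 43 = 387
  Feather: 20 * 37 = 740
  Wood: 13 * 22 = 286
Total = 387 + 740 + 286 = 1413

1413 gold


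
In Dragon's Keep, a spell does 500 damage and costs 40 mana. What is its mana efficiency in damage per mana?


Efficiency = damage / mana
= 500 / 40
= 12.50

12.50 dmg/mana


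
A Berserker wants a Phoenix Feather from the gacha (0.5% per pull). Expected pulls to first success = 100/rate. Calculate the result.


Expected pulls for a geometric distribution = 1/p = 100 / rate%
= 100 / 0.5
= 200.0

200.0 pulls


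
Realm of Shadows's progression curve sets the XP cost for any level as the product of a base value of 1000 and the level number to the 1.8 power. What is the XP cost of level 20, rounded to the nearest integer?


XP = 1000 * level^1.8
Substitute level = 20:
XP = 1000 * 20^1.8
= 1000 * 219.7121
= 219712

219712 XP


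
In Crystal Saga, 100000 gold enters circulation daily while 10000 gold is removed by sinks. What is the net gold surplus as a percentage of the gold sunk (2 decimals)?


Net gold = 100000 - 10000 = 90000
Inflation rate = net / sunk * 100 = 90000 / 10000 * 100
= 9.0 * 100
= 900.00%

900.00%


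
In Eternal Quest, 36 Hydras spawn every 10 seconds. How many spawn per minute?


Spawns per minute = count * (60 / interval)
= 36 * (60 / 10)
= 36 * 6.0
= 216.0

216.0 per minute


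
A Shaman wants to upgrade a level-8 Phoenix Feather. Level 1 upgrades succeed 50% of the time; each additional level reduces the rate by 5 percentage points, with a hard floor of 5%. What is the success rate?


raw_rate = 50 - 5 * (8 - 1)
= 50 - 5 * 7
= 50 - 35
= 15
Apply floor: max(15, 5) = 15%

15%


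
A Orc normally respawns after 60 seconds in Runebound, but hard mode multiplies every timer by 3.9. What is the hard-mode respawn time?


Respawn time = base * multiplier
= 60 * 3.9
= 234.0 seconds

234.0 seconds


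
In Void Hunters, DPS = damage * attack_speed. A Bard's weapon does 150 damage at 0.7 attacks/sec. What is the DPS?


DPS = damage * attack_speed
= 150 * 0.7
= 105.0

105.0 DPS


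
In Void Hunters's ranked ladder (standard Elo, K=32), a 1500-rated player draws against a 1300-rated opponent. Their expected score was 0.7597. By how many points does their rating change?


Elo update: delta = K * (S - Ea), where S = 0.5 (draws)
S - Ea = 0.5 - 0.7597 = -0.2597
Rating change = 32 * -0.2597
= -8.31

-8.31 rating points


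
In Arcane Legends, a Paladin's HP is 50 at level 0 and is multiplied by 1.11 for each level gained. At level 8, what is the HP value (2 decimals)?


value = base * growth^level
= 50 * 1.11^8
= 50 * 2.304538
= 115.23

115.23 HP


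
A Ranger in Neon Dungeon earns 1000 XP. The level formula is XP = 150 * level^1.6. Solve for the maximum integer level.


XP = 150 * level^1.6, so level = (XP / 150)^(1/1.6)
= (1000 / 150)^(1/1.6)
= 6.6667^0.625
= 3.273
Floor: level = 3

level 3


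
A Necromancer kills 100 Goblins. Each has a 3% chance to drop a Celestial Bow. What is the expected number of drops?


Expected drops = kills * (drop_rate / 100)
= 100 * (3 / 100)
= 100 * 0.03
= 3.0

3.0 drops


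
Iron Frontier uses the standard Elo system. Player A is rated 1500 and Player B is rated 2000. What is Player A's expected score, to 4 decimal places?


Elo expected score: Ea = 1/(1 + 10^((Rb-Ra)/400))
Rb - Ra = 2000 - 1500 = 500
(Rb-Ra)/400 = 500/400 = 1.25
10^1.25 = 17.782794
Ea = 1/(1 + 17.782794) = 1/18.782794 = 0.0532

0.0532


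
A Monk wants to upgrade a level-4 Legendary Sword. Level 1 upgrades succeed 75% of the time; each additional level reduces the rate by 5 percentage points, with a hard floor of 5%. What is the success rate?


raw_rate = 75 - 5 * (4 - 1)
= 75 - 5 * 3
= 75 - 15
= 60
Apply floor: max(60, 5) = 60%

60%


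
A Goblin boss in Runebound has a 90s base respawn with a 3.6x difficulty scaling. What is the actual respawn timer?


Respawn time = base * multiplier
= 90 * 3.6
= 324.0 seconds

324.0 seconds


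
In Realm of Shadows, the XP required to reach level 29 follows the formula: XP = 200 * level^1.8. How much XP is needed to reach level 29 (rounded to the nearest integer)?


XP = 200 * level^1.8
Substitute level = 29:
XP = 200 * 29^1.8
= 200 * 428.8608
= 85772

85772 XP


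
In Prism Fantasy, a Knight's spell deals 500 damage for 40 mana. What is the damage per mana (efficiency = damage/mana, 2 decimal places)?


Efficiency = damage / mana
= 500 / 40
= 12.50

12.50 dmg/mana


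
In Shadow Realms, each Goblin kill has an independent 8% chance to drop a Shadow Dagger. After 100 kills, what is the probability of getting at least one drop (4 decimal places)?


P(at least one) = 1 - P(none) = 1 - (1-p)^n
p = 8/100 = 0.08
1 - p = 0.92
(1 - p)^100 = 0.92^100 = 0.000239
P(at least one) = 1 - 0.000239 = 0.9998

0.9998


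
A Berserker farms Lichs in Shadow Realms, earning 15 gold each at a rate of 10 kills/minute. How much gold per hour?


Gold per minute = 15 * 10 = 150
Gold per hour = 150 * 60 = 9000

9000 gold/hour


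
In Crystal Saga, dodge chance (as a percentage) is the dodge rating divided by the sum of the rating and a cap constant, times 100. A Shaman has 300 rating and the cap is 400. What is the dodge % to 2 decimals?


dodge% = 300 / (300 + 400) * 100
= 300 / 700 * 100
= 0.428571 * 100
= 42.86%

42.86%


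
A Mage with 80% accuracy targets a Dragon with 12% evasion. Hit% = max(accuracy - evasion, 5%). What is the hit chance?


accuracy - evasion = 80 - 12 = 68
Apply floor: max(68, 5) = 68
Hit chance = 68%

68%


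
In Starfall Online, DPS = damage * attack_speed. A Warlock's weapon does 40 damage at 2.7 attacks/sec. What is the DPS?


DPS = damage * attack_speed
= 40 * 2.7
= 108.0

108.0 DPS


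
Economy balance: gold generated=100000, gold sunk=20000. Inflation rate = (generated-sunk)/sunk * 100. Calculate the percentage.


Net gold = 100000 - 20000 = 80000
Inflation rate = net / sunk * 100 = 80000 / 20000 * 100
= 4.0 * 100
= 400.00%

400.00%


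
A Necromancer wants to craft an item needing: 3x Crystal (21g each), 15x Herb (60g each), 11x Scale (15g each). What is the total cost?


Cost breakdown:
  Crystal: 3 * 21 = 63
  Herb: 15 * 60 = 900
  Scale: 11 * 15 = 165
Total = 63 + 900 + 165 = 1128

1128 gold


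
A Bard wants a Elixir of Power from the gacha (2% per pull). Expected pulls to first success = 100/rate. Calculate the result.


Expected pulls for a geometric distribution = 1/p = 100 / rate%
= 100 / 2
= 50.0

50.0 pulls


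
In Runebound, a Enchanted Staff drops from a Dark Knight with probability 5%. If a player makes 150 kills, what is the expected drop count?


Expected drops = kills * (drop_rate / 100)
= 150 * (5 / 100)
= 150 * 0.05
= 7.5

7.5 drops


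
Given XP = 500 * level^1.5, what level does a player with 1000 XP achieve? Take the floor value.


XP = 500 * level^1.5, so level = (XP / 500)^(1/1.5)
= (1000 / 500)^(1/1.5)
= 2.0^0.6667
= 1.5874
Floor: level = 1

level 1


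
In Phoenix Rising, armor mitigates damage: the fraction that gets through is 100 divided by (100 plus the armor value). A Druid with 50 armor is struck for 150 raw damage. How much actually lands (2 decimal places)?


actual = 150 * 100 / (100 + 50)
= 150 * 100 / 150
= 15000 / 150
= 100.00

100.00 damage


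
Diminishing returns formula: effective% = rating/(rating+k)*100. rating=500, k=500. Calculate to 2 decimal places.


effective% = rating / (rating + k) * 100
= 500 / (500 + 500) * 100
= 500 / 1000 * 100
= 0.5 * 100
= 50.00%

50.00%


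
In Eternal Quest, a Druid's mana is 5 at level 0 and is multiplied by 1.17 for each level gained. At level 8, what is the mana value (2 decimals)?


value = base * growth^level
= 5 * 1.17^8
= 5 * 3.511453
= 17.56

17.56 mana


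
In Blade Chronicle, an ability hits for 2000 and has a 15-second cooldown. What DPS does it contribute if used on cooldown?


DPS = damage / cooldown
= 2000 / 15
= 133.33

133.33 DPS


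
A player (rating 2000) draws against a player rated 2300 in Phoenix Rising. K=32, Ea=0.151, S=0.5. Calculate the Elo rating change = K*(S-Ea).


Elo update: delta = K * (S - Ea), where S = 0.5 (draws)
S - Ea = 0.5 - 0.151 = 0.349
Rating change = 32 * 0.349
= 11.17

11.17 rating points


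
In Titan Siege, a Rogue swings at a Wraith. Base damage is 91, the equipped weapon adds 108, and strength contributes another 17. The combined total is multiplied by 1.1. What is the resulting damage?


Sum base + weapon + str = 91 + 108 + 17 = 216
Multiply by 1.1:
216 * 1.1 = 237.6

237.6 damage


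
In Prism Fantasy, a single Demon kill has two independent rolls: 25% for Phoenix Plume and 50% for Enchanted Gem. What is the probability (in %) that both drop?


For independent events, P(both) = P(A) * P(B)
= 25% * 50%
= 1250 / 100 %
= 12.5%

12.5%


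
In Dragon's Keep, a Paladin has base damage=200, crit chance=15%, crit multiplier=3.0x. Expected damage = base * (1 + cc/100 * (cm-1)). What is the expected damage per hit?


E[dmg] = base * (1 + crit_chance * (crit_mult - 1))
cc as decimal = 15/100 = 0.15
cm - 1 = 3.0 - 1 = 2.0
Bonus factor = 0.15 * 2.0 = 0.3
Total multiplier = 1 + 0.3 = 1.3
Expected damage = 200 * 1.3 = 260.00

260.00 damage


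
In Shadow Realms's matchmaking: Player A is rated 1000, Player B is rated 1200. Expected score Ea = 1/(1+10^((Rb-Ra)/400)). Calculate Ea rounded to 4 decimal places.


Elo expected score: Ea = 1/(1 + 10^((Rb-Ra)/400))
Rb - Ra = 1200 - 1000 = 200
(Rb-Ra)/400 = 200/400 = 0.5
10^0.5 = 3.162278
Ea = 1/(1 + 3.162278) = 1/4.162278 = 0.2403

0.2403


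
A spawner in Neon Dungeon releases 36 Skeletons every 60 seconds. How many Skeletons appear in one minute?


Spawns per minute = count * (60 / interval)
= 36 * (60 / 60)
= 36 * 1.0
= 36.0

36.0 per minute


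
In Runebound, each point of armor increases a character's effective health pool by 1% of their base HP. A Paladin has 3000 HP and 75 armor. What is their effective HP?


EHP = 3000 * (1 + 75/100)
= 3000 * (1 + 0.75)
= 3000 * 1.75
= 5250.0

5250.0 EHP


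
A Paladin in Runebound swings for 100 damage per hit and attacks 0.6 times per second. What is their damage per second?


DPS = damage * attack_speed
= 100 * 0.6
= 60.0

60.0 DPS


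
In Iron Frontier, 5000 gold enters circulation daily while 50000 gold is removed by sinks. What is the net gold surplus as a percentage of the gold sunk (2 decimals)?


Net gold = 5000 - 50000 = -45000
Inflation rate = net / sunk * 100 = -45000 / 50000 * 100
= -0.9 * 100
= -90.00%

-90.00%


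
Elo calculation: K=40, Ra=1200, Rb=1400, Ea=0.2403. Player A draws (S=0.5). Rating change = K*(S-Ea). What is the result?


Elo update: delta = K * (S - Ea), where S = 0.5 (draws)
S - Ea = 0.5 - 0.2403 = 0.2597
Rating change = 40 * 0.2597
= 10.39

10.39 rating points


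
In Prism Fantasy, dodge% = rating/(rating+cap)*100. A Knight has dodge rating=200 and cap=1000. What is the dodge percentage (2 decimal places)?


dodge% = 200 / (200 + 1000) * 100
= 200 / 1200 * 100
= 0.166667 * 100
= 16.67%

16.67%


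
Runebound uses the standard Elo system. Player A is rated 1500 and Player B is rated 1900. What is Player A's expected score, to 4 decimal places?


Elo expected score: Ea = 1/(1 + 10^((Rb-Ra)/400))
Rb - Ra = 1900 - 1500 = 400
(Rb-Ra)/400 = 400/400 = 1.0
10^1.0 = 10.0
Ea = 1/(1 + 10.0) = 1/11.0 = 0.0909

0.0909


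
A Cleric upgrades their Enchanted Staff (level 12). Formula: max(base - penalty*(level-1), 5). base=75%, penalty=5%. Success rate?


raw_rate = 75 - 5 * (12 - 1)
= 75 - 5 * 11
= 75 - 55
= 20
Apply floor: max(20, 5) = 20%

20%


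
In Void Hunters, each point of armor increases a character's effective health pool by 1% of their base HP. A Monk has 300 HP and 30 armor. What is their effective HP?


EHP = 300 * (1 + 30/100)
= 300 * (1 + 0.3)
= 300 * 1.3
= 390.0

390.0 EHP


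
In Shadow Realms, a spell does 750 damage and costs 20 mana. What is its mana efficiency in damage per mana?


Efficiency = damage / mana
= 750 / 20
= 37.50

37.50 dmg/mana


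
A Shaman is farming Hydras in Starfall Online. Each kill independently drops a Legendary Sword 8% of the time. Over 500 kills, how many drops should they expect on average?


Expected drops = kills * (drop_rate / 100)
= 500 * (8 / 100)
= 500 * 0.08
= 40.0

40.0 drops


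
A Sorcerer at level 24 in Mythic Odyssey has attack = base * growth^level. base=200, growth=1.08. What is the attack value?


value = base * growth^level
= 200 * 1.08^24
= 200 * 6.341181
= 1268.24

1268.24 attack


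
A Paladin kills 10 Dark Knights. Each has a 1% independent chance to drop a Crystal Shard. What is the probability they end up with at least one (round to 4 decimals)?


P(at least one) = 1 - P(none) = 1 - (1-p)^n
p = 1/100 = 0.01
1 - p = 0.99
(1 - p)^10 = 0.99^10 = 0.904382
P(at least one) = 1 - 0.904382 = 0.0956

0.0956


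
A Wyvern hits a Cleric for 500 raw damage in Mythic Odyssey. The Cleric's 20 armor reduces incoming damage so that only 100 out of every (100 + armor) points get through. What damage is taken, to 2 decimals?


actual = 500 * 100 / (100 + 20)
= 500 * 100 / 120
= 50000 / 120
= 416.67

416.67 damage


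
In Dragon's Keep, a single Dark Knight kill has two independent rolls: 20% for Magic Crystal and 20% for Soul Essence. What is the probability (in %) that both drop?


For independent events, P(both) = P(A) * P(B)
= 20% * 20%
= 400 / 100 %
= 4.0%

4.0%


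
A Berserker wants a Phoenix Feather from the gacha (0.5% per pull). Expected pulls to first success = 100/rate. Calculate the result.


Expected pulls for a geometric distribution = 1/p = 100 / rate%
= 100 / 0.5
= 200.0

200.0 pulls


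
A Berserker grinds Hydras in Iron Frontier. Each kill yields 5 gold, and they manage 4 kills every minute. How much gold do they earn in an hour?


Gold per minute = 5 * 4 = 20
Gold per hour = 20 * 60 = 1200

1200 gold/hour


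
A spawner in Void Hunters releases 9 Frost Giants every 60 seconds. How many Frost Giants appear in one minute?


Spawns per minute = count * (60 / interval)
= 9 * (60 / 60)
= 9 * 1.0
= 9.0

9.0 per minute


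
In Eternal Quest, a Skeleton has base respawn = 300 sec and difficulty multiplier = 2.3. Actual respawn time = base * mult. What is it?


Respawn time = base * multiplier
= 300 * 2.3
= 690.0 seconds

690.0 seconds


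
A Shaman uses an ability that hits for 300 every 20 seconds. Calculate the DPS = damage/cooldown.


DPS = damage / cooldown
= 300 / 20
= 15.00

15.00 DPS


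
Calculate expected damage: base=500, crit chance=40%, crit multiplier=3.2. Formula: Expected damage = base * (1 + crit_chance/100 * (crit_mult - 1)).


E[dmg] = base * (1 + crit_chance * (crit_mult - 1))
cc as decimal = 40/100 = 0.4
cm - 1 = 3.2 - 1 = 2.2
Bonus factor = 0.4 * 2.2 = 0.88
Total multiplier = 1 + 0.88 = 1.88
Expected damage = 500 * 1.88 = 940.00

940.00 damage


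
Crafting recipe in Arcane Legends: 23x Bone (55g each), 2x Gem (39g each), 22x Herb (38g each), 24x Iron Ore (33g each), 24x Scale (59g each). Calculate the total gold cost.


Cost breakdown:
  Bone: 23 * 55 = 1265
  Gem: 2 * 39 = 78
  Herb: 22 * 38 = 836
  Iron Ore: 24 * 33 = 792
  Scale: 24 * 59 = 1416
Total = 1265 + 78 + 836 + 792 + 1416 = 4387

4387 gold


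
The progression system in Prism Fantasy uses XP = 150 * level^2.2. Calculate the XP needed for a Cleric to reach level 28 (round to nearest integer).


XP = 150 * level^2.2
Substitute level = 28:
XP = 150 * 28^2.2
= 150 * 1526.6788
= 229002

229002 XP


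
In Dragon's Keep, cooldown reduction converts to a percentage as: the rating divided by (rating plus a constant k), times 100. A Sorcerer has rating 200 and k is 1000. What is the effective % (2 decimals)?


effective% = rating / (rating + k) * 100
= 200 / (200 + 1000) * 100
= 200 / 1200 * 100
= 0.166667 * 100
= 16.67%

16.67%


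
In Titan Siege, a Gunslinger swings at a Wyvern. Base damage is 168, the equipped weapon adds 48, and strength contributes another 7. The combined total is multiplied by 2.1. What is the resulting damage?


Sum base + weapon + str = 168 + 48 + 7 = 223
Multiply by 2.1:
223 * 2.1 = 468.3

468.3 damage


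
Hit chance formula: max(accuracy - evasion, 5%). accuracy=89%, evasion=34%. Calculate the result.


accuracy - evasion = 89 - 34 = 55
Apply floor: max(55, 5) = 55
Hit chance = 55%

55%


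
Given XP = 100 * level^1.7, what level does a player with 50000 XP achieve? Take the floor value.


XP = 100 * level^1.7, so level = (XP / 100)^(1/1.7)
= (50000 / 100)^(1/1.7)
= 500.0^0.5882
= 38.6927
Floor: level = 38

level 38


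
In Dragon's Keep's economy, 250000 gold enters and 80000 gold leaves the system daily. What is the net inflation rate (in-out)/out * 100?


Net gold = 250000 - 80000 = 170000
Inflation rate = net / sunk * 100 = 170000 / 80000 * 100
= 2.125 * 100
= 212.50%

212.50%


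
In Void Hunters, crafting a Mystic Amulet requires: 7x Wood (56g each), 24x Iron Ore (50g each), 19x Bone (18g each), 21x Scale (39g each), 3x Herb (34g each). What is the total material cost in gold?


Cost breakdown:
  Wood: 7 * 56 = 392
  Iron Ore: 24 * 50 = 1200
  Bone: 19 * 18 = 342
  Scale: 21 * 39 = 819
  Herb: 3 * 34 = 102
Total = 392 + 1200 + 342 + 819 + 102 = 2855

2855 gold


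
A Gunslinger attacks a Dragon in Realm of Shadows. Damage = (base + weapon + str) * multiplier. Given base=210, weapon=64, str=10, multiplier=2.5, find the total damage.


Sum base + weapon + str = 210 + 64 + 10 = 284
Multiply by 2.5:
284 * 2.5 = 710.0

710.0 damage


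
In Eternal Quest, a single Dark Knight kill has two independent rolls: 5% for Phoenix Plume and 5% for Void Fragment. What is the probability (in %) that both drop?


For independent events, P(both) = P(A) * P(B)
= 5% * 5%
= 25 / 100 %
= 0.25%

0.25%


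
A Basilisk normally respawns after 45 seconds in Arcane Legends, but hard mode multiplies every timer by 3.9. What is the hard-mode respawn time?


Respawn time = base * multiplier
= 45 * 3.9
= 175.5 seconds

175.5 seconds


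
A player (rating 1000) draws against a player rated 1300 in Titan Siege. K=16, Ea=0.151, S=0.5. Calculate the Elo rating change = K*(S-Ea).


Elo update: delta = K * (S - Ea), where S = 0.5 (draws)
S - Ea = 0.5 - 0.151 = 0.349
Rating change = 16 * 0.349
= 5.58

5.58 rating points


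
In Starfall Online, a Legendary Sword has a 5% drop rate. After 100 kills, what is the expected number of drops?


Expected drops = kills * (drop_rate / 100)
= 100 * (5 / 100)
= 100 * 0.05
= 5.0

5.0 drops


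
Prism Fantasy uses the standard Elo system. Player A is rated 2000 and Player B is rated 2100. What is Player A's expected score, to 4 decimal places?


Elo expected score: Ea = 1/(1 + 10^((Rb-Ra)/400))
Rb - Ra = 2100 - 2000 = 100
(Rb-Ra)/400 = 100/400 = 0.25
10^0.25 = 1.778279
Ea = 1/(1 + 1.778279) = 1/2.778279 = 0.3599

0.3599


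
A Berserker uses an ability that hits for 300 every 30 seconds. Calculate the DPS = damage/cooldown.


DPS = damage / cooldown
= 300 / 30
= 10.00

10.00 DPS


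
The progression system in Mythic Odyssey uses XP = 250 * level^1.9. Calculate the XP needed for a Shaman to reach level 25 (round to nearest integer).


XP = 250 * level^1.9
Substitute level = 25:
XP = 250 * 25^1.9
= 250 * 452.9873
= 113247

113247 XP


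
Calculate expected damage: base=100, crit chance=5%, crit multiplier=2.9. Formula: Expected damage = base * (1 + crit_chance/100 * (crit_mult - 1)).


E[dmg] = base * (1 + crit_chance * (crit_mult - 1))
cc as decimal = 5/100 = 0.05
cm - 1 = 2.9 - 1 = 1.9
Bonus factor = 0.05 * 1.9 = 0.095
Total multiplier = 1 + 0.095 = 1.095
Expected damage = 100 * 1.095 = 109.50

109.50 damage


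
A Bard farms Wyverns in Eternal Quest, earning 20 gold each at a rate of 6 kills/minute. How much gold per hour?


Gold per minute = 20 * 6 = 120
Gold per hour = 120 * 60 = 7200

7200 gold/hour


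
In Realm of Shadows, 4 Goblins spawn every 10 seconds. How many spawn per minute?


Spawns per minute = count * (60 / interval)
= 4 * (60 / 10)
= 4 * 6.0
= 24.0

24.0 per minute


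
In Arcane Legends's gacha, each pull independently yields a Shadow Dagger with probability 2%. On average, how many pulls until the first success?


Expected pulls for a geometric distribution = 1/p = 100 / rate%
= 100 / 2
= 50.0

50.0 pulls


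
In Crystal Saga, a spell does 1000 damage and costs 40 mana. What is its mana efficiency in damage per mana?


Efficiency = damage / mana
= 1000 / 40
= 25.00

25.00 dmg/mana


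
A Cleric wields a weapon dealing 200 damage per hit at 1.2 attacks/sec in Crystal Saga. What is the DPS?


DPS = damage * attack_speed
= 200 * 1.2
= 240.0

240.0 DPS


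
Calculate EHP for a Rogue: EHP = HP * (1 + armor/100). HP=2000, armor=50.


EHP = 2000 * (1 + 50/100)
= 2000 * (1 + 0.5)
= 2000 * 1.5
= 3000.0

3000.0 EHP


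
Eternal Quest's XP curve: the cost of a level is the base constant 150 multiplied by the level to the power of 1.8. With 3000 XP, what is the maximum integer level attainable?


XP = 150 * level^1.8, so level = (XP / 150)^(1/1.8)
= (3000 / 150)^(1/1.8)
= 20.0^0.5556
= 5.282
Floor: level = 5

level 5


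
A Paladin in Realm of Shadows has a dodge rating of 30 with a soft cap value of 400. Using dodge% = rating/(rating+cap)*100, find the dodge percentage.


dodge% = 30 / (30 + 400) * 100
= 30 / 430 * 100
= 0.069767 * 100
= 6.98%

6.98%


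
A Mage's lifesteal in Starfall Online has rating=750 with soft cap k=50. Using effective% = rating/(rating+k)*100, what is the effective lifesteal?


effective% = rating / (rating + k) * 100
= 750 / (750 + 50) * 100
= 750 / 800 * 100
= 0.9375 * 100
= 93.75%

93.75%


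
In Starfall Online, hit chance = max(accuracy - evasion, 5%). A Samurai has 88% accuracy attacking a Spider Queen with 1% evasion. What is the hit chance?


accuracy - evasion = 88 - 1 = 87
Apply floor: max(87, 5) = 87
Hit chance = 87%

87%


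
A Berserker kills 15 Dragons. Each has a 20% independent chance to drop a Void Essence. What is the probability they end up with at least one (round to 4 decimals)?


P(at least one) = 1 - P(none) = 1 - (1-p)^n
p = 20/100 = 0.2
1 - p = 0.8
(1 - p)^15 = 0.8^15 = 0.035184
P(at least one) = 1 - 0.035184 = 0.9648

0.9648


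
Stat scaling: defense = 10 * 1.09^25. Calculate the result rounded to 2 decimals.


value = base * growth^level
= 10 * 1.09^25
= 10 * 8.623081
= 86.23

86.23 defense


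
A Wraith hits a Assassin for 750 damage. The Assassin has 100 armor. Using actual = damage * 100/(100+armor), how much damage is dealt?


actual = 750 * 100 / (100 + 100)
= 750 * 100 / 200
= 75000 / 200
= 375.00

375.00 damage


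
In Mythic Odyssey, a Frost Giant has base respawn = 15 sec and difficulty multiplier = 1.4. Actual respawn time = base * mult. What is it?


Respawn time = base * multiplier
= 15 * 1.4
= 21.0 seconds

21.0 seconds


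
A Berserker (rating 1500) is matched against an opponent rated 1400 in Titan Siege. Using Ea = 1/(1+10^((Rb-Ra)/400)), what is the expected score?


Elo expected score: Ea = 1/(1 + 10^((Rb-Ra)/400))
Rb - Ra = 1400 - 1500 = -100
(Rb-Ra)/400 = -100/400 = -0.25
10^-0.25 = 0.562341
Ea = 1/(1 + 0.562341) = 1/1.562341 = 0.6401

0.6401


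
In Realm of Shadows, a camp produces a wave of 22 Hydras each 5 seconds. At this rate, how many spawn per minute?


Spawns per minute = count * (60 / interval)
= 22 * (60 / 5)
= 22 * 12.0
= 264.0

264.0 per minute


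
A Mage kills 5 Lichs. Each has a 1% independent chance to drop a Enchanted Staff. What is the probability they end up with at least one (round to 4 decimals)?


P(at least one) = 1 - P(none) = 1 - (1-p)^n
p = 1/100 = 0.01
1 - p = 0.99
(1 - p)^5 = 0.99^5 = 0.950990
P(at least one) = 1 - 0.950990 = 0.0490

0.0490


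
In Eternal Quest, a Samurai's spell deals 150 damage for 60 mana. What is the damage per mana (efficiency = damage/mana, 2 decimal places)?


Efficiency = damage / mana
= 150 / 60
= 2.50

2.50 dmg/mana


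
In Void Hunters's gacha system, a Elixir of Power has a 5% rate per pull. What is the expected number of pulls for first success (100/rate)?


Expected pulls for a geometric distribution = 1/p = 100 / rate%
= 100 / 5
= 20.0

20.0 pulls


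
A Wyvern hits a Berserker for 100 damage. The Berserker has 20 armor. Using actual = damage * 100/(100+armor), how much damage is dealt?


actual = 100 * 100 / (100 + 20)
= 100 * 100 / 120
= 10000 / 120
= 83.33

83.33 damage


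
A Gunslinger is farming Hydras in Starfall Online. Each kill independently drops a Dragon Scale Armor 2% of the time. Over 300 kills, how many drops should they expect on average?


Expected drops = kills * (drop_rate / 100)
= 300 * (2 / 100)
= 300 * 0.02
= 6.0

6.0 drops


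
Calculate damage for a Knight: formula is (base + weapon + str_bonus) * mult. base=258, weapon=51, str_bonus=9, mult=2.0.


Sum base + weapon + str = 258 + 51 + 9 = 318
Multiply by 2.0:
318 * 2.0 = 636.0

636.0 damage


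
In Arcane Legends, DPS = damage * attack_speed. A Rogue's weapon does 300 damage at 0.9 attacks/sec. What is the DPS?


DPS = damage * attack_speed
= 300 * 0.9
= 270.0

270.0 DPS


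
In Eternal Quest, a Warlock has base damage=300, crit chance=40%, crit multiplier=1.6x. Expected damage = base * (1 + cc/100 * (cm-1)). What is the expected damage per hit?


E[dmg] = base * (1 + crit_chance * (crit_mult - 1))
cc as decimal = 40/100 = 0.4
cm - 1 = 1.6 - 1 = 0.6
Bonus factor = 0.4 * 0.6 = 0.24
Total multiplier = 1 + 0.24 = 1.24
Expected damage = 300 * 1.24 = 372.00

372.00 damage


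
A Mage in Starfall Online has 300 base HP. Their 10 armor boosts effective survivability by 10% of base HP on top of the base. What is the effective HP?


EHP = 300 * (1 + 10/100)
= 300 * (1 + 0.1)
= 300 * 1.1
= 330.0

330.0 EHP


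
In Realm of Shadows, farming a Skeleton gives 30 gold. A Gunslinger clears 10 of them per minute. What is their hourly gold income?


Gold per minute = 30 * 10 = 300
Gold per hour = 300 * 60 = 18000

18000 gold/hour


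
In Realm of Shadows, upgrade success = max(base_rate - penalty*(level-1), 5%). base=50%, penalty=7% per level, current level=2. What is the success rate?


raw_rate = 50 - 7 * (2 - 1)
= 50 - 7 * 1
= 50 - 7
= 43
Apply floor: max(43, 5) = 43%

43%


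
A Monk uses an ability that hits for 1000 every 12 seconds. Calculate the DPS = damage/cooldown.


DPS = damage / cooldown
= 1000 / 12
= 83.33

83.33 DPS


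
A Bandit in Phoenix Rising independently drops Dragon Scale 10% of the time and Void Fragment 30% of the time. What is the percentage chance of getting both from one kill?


For independent events, P(both) = P(A) * P(B)
= 10% * 30%
= 300 / 100 %
= 3.0%

3.0%


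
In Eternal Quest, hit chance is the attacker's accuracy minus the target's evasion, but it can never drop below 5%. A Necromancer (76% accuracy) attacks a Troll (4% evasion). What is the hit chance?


accuracy - evasion = 76 - 4 = 72
Apply floor: max(72, 5) = 72
Hit chance = 72%

72%


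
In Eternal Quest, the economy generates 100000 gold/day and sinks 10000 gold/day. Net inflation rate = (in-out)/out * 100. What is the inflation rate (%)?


Net gold = 100000 - 10000 = 90000
Inflation rate = net / sunk * 100 = 90000 / 10000 * 100
= 9.0 * 100
= 900.00%

900.00%


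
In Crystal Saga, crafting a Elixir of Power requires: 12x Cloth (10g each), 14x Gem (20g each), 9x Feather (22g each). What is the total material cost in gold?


Cost breakdown:
  Cloth: 12 * 10 = 120
  Gem: 14 * 20 = 280
  Feather: 9 * 22 = 198
Total = 120 + 280 + 198 = 598

598 gold


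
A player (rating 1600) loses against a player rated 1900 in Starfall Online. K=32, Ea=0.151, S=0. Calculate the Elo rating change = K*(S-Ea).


Elo update: delta = K * (S - Ea), where S = 0 (loses)
S - Ea = 0 - 0.151 = -0.151
Rating change = 32 * -0.151
= -4.83

-4.83 rating points


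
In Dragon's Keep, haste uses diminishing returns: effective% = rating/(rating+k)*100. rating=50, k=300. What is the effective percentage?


effective% = rating / (rating + k) * 100
= 50 / (50 + 300) * 100
= 50 / 350 * 100
= 0.142857 * 100
= 14.29%

14.29%


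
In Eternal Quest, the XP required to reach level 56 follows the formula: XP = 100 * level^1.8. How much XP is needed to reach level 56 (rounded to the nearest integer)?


XP = 100 * level^1.8
Substitute level = 56:
XP = 100 * 56^1.8
= 100 * 1401.9691
= 140197

140197 XP


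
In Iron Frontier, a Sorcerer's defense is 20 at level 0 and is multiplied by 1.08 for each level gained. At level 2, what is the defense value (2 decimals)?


value = base * growth^level
= 20 * 1.08^2
= 20 * 1.1664
= 23.33

23.33 defense


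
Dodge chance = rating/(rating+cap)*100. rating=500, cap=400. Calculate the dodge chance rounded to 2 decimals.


dodge% = 500 / (500 + 400) * 100
= 500 / 900 * 100
= 0.555556 * 100
= 55.56%

55.56%


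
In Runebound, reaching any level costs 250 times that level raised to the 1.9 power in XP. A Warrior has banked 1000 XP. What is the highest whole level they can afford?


XP = 250 * level^1.9, so level = (XP / 250)^(1/1.9)
= (1000 / 250)^(1/1.9)
= 4.0^0.5263
= 2.0743
Floor: level = 2

level 2


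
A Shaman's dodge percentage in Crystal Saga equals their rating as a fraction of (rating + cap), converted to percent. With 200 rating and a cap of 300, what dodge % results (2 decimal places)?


dodge% = 200 / (200 + 300) * 100
= 200 / 500 * 100
= 0.4 * 100
= 40.00%

40.00%


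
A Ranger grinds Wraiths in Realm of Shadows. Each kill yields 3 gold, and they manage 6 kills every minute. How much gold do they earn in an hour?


Gold per minute = 3 * 6 = 18
Gold per hour = 18 * 60 = 1080

1080 gold/hour


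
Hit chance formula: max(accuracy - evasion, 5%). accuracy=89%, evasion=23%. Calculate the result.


accuracy - evasion = 89 - 23 = 66
Apply floor: max(66, 5) = 66
Hit chance = 66%

66%


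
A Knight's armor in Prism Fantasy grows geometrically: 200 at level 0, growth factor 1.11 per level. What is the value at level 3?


value = base * growth^level
= 200 * 1.11^3
= 200 * 1.367631
= 273.53

273.53 armor


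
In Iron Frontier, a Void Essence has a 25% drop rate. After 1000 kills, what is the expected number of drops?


Expected drops = kills * (drop_rate / 100)
= 1000 * (25 / 100)
= 1000 * 0.25
= 250.0

250.0 drops


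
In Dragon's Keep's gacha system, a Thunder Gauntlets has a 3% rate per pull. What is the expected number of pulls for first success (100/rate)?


Expected pulls for a geometric distribution = 1/p = 100 / rate%
= 100 / 3
= 33.33

33.33 pulls


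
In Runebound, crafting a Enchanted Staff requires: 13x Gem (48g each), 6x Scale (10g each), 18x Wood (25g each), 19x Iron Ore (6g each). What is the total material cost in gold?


Cost breakdown:
  Gem: 13 * 48 = 624
  Scale: 6 * 10 = 60
  Wood: 18 * 25 = 450
  Iron Ore: 19 * 6 = 114
Total = 624 + 60 + 450 + 114 = 1248

1248 gold


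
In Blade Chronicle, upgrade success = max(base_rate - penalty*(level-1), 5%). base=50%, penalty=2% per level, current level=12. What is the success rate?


raw_rate = 50 - 2 * (12 - 1)
= 50 - 2 * 11
= 50 - 22
= 28
Apply floor: max(28, 5) = 28%

28%


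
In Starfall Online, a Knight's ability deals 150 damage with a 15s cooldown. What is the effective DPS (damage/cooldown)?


DPS = damage / cooldown
= 150 / 15
= 10.00

10.00 DPS


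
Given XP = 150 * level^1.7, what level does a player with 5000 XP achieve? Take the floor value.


XP = 150 * level^1.7, so level = (XP / 150)^(1/1.7)
= (5000 / 150)^(1/1.7)
= 33.3333^0.5882
= 7.867
Floor: level = 7

level 7


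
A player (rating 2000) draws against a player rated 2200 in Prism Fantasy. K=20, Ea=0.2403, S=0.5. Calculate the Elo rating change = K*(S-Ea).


Elo update: delta = K * (S - Ea), where S = 0.5 (draws)
S - Ea = 0.5 - 0.2403 = 0.2597
Rating change = 20 * 0.2597
= 5.19

5.19 rating points


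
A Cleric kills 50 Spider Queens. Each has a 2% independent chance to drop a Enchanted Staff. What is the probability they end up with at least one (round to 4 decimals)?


P(at least one) = 1 - P(none) = 1 - (1-p)^n
p = 2/100 = 0.02
1 - p = 0.98
(1 - p)^50 = 0.98^50 = 0.364170
P(at least one) = 1 - 0.364170 = 0.6358

0.6358


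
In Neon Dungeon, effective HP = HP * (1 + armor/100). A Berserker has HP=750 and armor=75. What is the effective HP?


EHP = 750 * (1 + 75/100)
= 750 * (1 + 0.75)
= 750 * 1.75
= 1312.5

1312.5 EHP


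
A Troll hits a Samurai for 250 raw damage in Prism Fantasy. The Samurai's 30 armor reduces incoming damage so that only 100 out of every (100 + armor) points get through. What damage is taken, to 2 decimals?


actual = 250 * 100 / (100 + 30)
= 250 * 100 / 130
= 25000 / 130
= 192.31

192.31 damage


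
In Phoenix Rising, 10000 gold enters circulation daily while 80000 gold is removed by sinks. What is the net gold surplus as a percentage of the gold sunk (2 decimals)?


Net gold = 10000 - 80000 = -70000
Inflation rate = net / sunk * 100 = -70000 / 80000 * 100
= -0.875 * 100
= -87.50%

-87.50%


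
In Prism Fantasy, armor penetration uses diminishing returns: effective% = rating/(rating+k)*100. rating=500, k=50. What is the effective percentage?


effective% = rating / (rating + k) * 100
= 500 / (500 + 50) * 100
= 500 / 550 * 100
= 0.909091 * 100
= 90.91%

90.91%


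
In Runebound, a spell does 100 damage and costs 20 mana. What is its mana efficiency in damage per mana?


Efficiency = damage / mana
= 100 / 20
= 5.00

5.00 dmg/mana


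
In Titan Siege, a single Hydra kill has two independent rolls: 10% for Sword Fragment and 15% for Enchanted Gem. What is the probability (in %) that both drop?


For independent events, P(both) = P(A) * P(B)
= 10% * 15%
= 150 / 100 %
= 1.5%

1.5%


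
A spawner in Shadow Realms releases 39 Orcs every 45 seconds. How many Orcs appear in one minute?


Spawns per minute = count * (60 / interval)
= 39 * (60 / 45)
= 39 * 1.3333
= 52.0

52.0 per minute


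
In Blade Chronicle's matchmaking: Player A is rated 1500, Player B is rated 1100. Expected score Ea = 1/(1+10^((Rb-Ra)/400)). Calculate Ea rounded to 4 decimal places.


Elo expected score: Ea = 1/(1 + 10^((Rb-Ra)/400))
Rb - Ra = 1100 - 1500 = -400
(Rb-Ra)/400 = -400/400 = -1.0
10^-1.0 = 0.1
Ea = 1/(1 + 0.1) = 1/1.1 = 0.9091

0.9091


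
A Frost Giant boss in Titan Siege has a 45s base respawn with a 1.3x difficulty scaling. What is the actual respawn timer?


Respawn time = base * multiplier
= 45 * 1.3
= 58.5 seconds

58.5 seconds


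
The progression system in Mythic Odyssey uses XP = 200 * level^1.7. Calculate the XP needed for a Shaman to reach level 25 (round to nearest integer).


XP = 200 * level^1.7
Substitute level = 25:
XP = 200 * 25^1.7
= 200 * 237.9567
= 47591

47591 XP


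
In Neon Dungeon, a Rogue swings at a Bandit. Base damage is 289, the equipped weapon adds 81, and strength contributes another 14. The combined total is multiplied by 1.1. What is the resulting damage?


Sum base + weapon + str = 289 + 81 + 14 = 384
Multiply by 1.1:
384 * 1.1 = 422.4

422.4 damage


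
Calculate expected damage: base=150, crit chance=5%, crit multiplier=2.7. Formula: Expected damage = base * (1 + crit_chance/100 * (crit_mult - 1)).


E[dmg] = base * (1 + crit_chance * (crit_mult - 1))
cc as decimal = 5/100 = 0.05
cm - 1 = 2.7 - 1 = 1.7
Bonus factor = 0.05 * 1.7 = 0.085
Total multiplier = 1 + 0.085 = 1.085
Expected damage = 150 * 1.085 = 162.75

162.75 damage


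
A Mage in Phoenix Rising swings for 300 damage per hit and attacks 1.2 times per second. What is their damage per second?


DPS = damage * attack_speed
= 300 * 1.2
= 360.0

360.0 DPS


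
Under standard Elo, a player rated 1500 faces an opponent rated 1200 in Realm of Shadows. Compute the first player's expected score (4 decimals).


Elo expected score: Ea = 1/(1 + 10^((Rb-Ra)/400))
Rb - Ra = 1200 - 1500 = -300
(Rb-Ra)/400 = -300/400 = -0.75
10^-0.75 = 0.177828
Ea = 1/(1 + 0.177828) = 1/1.177828 = 0.8490

0.8490


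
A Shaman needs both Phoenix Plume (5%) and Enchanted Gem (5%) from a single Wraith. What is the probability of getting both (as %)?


For independent events, P(both) = P(A) * P(B)
= 5% * 5%
= 25 / 100 %
= 0.25%

0.25%


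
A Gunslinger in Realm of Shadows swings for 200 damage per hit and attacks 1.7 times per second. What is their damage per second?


DPS = damage * attack_speed
= 200 * 1.7
= 340.0

340.0 DPS


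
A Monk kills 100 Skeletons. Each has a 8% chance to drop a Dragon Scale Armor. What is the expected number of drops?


Expected drops = kills * (drop_rate / 100)
= 100 * (8 / 100)
= 100 * 0.08
= 8.0

8.0 drops


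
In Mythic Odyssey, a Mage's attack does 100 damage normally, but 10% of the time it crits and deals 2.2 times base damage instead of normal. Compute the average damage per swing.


E[dmg] = base * (1 + crit_chance * (crit_mult - 1))
cc as decimal = 10/100 = 0.1
cm - 1 = 2.2 - 1 = 1.2
Bonus factor = 0.1 * 1.2 = 0.12
Total multiplier = 1 + 0.12 = 1.12
Expected damage = 100 * 1.12 = 112.00

112.00 damage
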